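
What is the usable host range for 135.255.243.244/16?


Network: 135.255.0.0
Broadcast: 135.255.255.255
First usable = network + 1
Last usable = broadcast - 1
Range: 135.255.0.1 to 135.255.255.254


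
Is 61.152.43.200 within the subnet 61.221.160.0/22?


Subnet network: 61.221.160.0
Test IP AND mask: 61.152.40.0
No, 61.152.43.200 is not in 61.221.160.0/22


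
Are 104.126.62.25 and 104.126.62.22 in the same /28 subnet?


Mask: 255.255.255.240
104.126.62.25 AND mask = 104.126.62.16
104.126.62.22 AND mask = 104.126.62.16
Yes, same subnet (104.126.62.16)


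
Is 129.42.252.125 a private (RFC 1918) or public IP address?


RFC 1918 private ranges:
  10.0.0.0/8 (10.0.0.0 - 10.255.255.255)
  172.16.0.0/12 (172.16.0.0 - 172.31.255.255)
  192.168.0.0/16 (192.168.0.0 - 192.168.255.255)
Public (not in any RFC 1918 range)


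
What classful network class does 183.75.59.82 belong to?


First octet: 183
Binary: 10110111
10xxxxxx -> Class B (128-191)
Class B, default mask 255.255.0.0 (/16)


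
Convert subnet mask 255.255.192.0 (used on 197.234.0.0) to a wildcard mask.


Subnet mask: 255.255.192.0
Wildcard = 255.255.255.255 - subnet mask
255 - 255 = 0
255 - 255 = 0
255 - 192 = 63
255 - 0 = 255
Wildcard: 0.0.63.255


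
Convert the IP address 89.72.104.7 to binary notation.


89 = 01011001
72 = 01001000
104 = 01101000
7 = 00000111
Binary: 01011001.01001000.01101000.00000111


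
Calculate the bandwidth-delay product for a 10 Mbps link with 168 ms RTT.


BDP = bandwidth * RTT
= 10 Mbps * 168 ms
= 10 * 1e6 * 168 / 1000 bits
= 1680000 bits
= 210000 bytes
= 205.0781 KB
BDP = 1680000 bits (210000 bytes)


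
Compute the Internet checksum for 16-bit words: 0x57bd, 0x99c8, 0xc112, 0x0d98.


Sum all words (with carry folding):
+ 0x57bd = 0x57bd
+ 0x99c8 = 0xf185
+ 0xc112 = 0xb298
+ 0x0d98 = 0xc030
One's complement: ~0xc030
Checksum = 0x3fcf


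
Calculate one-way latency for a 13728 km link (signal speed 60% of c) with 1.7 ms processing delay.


Speed = 0.6 * 3e5 km/s = 180000 km/s
Propagation delay = 13728 / 180000 = 0.0763 s = 76.2667 ms
Processing delay = 1.7 ms
Total one-way latency = 77.9667 ms


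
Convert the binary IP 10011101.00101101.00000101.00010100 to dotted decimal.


10011101 = 157
00101101 = 45
00000101 = 5
00010100 = 20
IP: 157.45.5.20


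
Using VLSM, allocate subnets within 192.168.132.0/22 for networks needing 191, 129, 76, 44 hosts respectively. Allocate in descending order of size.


191 hosts -> /24 (254 usable): 192.168.132.0/24
129 hosts -> /24 (254 usable): 192.168.133.0/24
76 hosts -> /25 (126 usable): 192.168.134.0/25
44 hosts -> /26 (62 usable): 192.168.134.128/26
Allocation: 192.168.132.0/24 (191 hosts, 254 usable); 192.168.133.0/24 (129 hosts, 254 usable); 192.168.134.0/25 (76 hosts, 126 usable); 192.168.134.128/26 (44 hosts, 62 usable)


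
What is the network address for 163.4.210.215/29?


IP:   10100011.00000100.11010010.11010111
Mask: 11111111.11111111.11111111.11111000
AND operation:
Net:  10100011.00000100.11010010.11010000
Network: 163.4.210.208/29


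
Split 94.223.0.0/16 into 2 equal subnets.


New prefix = 16 + 1 = 17
Each subnet has 32768 addresses
  94.223.0.0/17
  94.223.128.0/17
Subnets: 94.223.0.0/17, 94.223.128.0/17


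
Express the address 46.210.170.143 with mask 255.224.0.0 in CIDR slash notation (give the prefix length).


Binary: 11111111.11100000.00000000.00000000
Count leading 1s
Prefix: /11


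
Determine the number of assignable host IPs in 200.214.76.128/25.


Host bits = 32 - 25 = 7
Total addresses = 2^7 = 128
Usable = total - 2 (network and broadcast)
Usable hosts: 126


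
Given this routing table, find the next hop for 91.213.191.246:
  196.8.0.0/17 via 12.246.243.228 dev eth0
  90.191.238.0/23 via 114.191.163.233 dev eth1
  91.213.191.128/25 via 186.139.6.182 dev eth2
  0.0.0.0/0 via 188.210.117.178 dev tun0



Longest prefix match for 91.213.191.246:
  /17 196.8.0.0: no
  /23 90.191.238.0: no
  /25 91.213.191.128: MATCH
  /0 0.0.0.0: MATCH
Selected: next-hop 186.139.6.182 via eth2 (matched /25)


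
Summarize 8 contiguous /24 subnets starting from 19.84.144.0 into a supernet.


Original prefix: /24
Number of subnets: 8 = 2^3
New prefix = 24 - 3 = 21
Supernet: 19.84.144.0/21


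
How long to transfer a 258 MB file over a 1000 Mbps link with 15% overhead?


Effective throughput = 1000 * (1 - 15/100) = 850 Mbps
File size in Mb = 258 * 8 = 2064 Mb
Time = 2064 / 850
Time = 2.4282 seconds


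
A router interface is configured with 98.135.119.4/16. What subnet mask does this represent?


/16 means 16 network bits, 16 host bits
Binary: 11111111111111110000000000000000
Mask: 255.255.0.0


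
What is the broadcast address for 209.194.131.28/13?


Network: 209.192.0.0/13
Host bits = 19
Set all host bits to 1:
Broadcast: 209.199.255.255


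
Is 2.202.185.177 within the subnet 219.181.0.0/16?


Subnet network: 219.181.0.0
Test IP AND mask: 2.202.0.0
No, 2.202.185.177 is not in 219.181.0.0/16


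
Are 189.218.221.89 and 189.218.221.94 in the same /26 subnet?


Mask: 255.255.255.192
189.218.221.89 AND mask = 189.218.221.64
189.218.221.94 AND mask = 189.218.221.64
Yes, same subnet (189.218.221.64)


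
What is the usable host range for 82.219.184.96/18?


Network: 82.219.128.0
Broadcast: 82.219.191.255
First usable = network + 1
Last usable = broadcast - 1
Range: 82.219.128.1 to 82.219.191.254


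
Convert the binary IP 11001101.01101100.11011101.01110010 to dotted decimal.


11001101 = 205
01101100 = 108
11011101 = 221
01110010 = 114
IP: 205.108.221.114


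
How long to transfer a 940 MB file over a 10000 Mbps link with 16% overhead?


Effective throughput = 10000 * (1 - 16/100) = 8400 Mbps
File size in Mb = 940 * 8 = 7520 Mb
Time = 7520 / 8400
Time = 0.8952 seconds


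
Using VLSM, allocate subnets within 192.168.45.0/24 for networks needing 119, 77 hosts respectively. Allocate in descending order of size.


119 hosts -> /25 (126 usable): 192.168.45.0/25
77 hosts -> /25 (126 usable): 192.168.45.128/25
Allocation: 192.168.45.0/25 (119 hosts, 126 usable); 192.168.45.128/25 (77 hosts, 126 usable)


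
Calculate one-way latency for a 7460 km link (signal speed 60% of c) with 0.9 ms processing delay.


Speed = 0.6 * 3e5 km/s = 180000 km/s
Propagation delay = 7460 / 180000 = 0.0414 s = 41.4444 ms
Processing delay = 0.9 ms
Total one-way latency = 42.3444 ms


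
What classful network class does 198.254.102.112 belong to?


First octet: 198
Binary: 11000110
110xxxxx -> Class C (192-223)
Class C, default mask 255.255.255.0 (/24)


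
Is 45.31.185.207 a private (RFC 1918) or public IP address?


RFC 1918 private ranges:
  10.0.0.0/8 (10.0.0.0 - 10.255.255.255)
  172.16.0.0/12 (172.16.0.0 - 172.31.255.255)
  192.168.0.0/16 (192.168.0.0 - 192.168.255.255)
Public (not in any RFC 1918 range)


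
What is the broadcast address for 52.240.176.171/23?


Network: 52.240.176.0/23
Host bits = 9
Set all host bits to 1:
Broadcast: 52.240.177.255


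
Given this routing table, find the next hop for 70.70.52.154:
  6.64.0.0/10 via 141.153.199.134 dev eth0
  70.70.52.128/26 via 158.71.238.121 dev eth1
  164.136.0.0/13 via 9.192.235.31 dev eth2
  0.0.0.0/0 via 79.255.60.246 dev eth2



Longest prefix match for 70.70.52.154:
  /10 6.64.0.0: no
  /26 70.70.52.128: MATCH
  /13 164.136.0.0: no
  /0 0.0.0.0: MATCH
Selected: next-hop 158.71.238.121 via eth1 (matched /26)


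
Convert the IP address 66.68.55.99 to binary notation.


66 = 01000010
68 = 01000100
55 = 00110111
99 = 01100011
Binary: 01000010.01000100.00110111.01100011


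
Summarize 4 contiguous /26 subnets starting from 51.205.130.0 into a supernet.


Original prefix: /26
Number of subnets: 4 = 2^2
New prefix = 26 - 2 = 24
Supernet: 51.205.130.0/24


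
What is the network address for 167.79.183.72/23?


IP:   10100111.01001111.10110111.01001000
Mask: 11111111.11111111.11111110.00000000
AND operation:
Net:  10100111.01001111.10110110.00000000
Network: 167.79.182.0/23


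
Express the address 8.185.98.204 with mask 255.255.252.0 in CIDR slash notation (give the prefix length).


Binary: 11111111.11111111.11111100.00000000
Count leading 1s
Prefix: /22


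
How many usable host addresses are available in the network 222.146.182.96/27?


Host bits = 32 - 27 = 5
Total addresses = 2^5 = 32
Usable = total - 2 (network and broadcast)
Usable hosts: 30


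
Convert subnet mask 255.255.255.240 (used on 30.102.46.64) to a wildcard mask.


Subnet mask: 255.255.255.240
Wildcard = 255.255.255.255 - subnet mask
255 - 255 = 0
255 - 255 = 0
255 - 255 = 0
255 - 240 = 15
Wildcard: 0.0.0.15


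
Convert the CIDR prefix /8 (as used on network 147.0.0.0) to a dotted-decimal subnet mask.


/8 means 8 network bits, 24 host bits
Binary: 11111111000000000000000000000000
Mask: 255.0.0.0


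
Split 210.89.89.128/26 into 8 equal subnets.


New prefix = 26 + 3 = 29
Each subnet has 8 addresses
  210.89.89.128/29
  210.89.89.136/29
  210.89.89.144/29
  210.89.89.152/29
  210.89.89.160/29
  210.89.89.168/29
  210.89.89.176/29
  210.89.89.184/29
Subnets: 210.89.89.128/29, 210.89.89.136/29, 210.89.89.144/29, 210.89.89.152/29, 210.89.89.160/29, 210.89.89.168/29, 210.89.89.176/29, 210.89.89.184/29


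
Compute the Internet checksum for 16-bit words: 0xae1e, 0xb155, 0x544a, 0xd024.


Sum all words (with carry folding):
+ 0xae1e = 0xae1e
+ 0xb155 = 0x5f74
+ 0x544a = 0xb3be
+ 0xd024 = 0x83e3
One's complement: ~0x83e3
Checksum = 0x7c1c


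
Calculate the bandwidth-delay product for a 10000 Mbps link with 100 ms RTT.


BDP = bandwidth * RTT
= 10000 Mbps * 100 ms
= 10000 * 1e6 * 100 / 1000 bits
= 1000000000 bits
= 125000000 bytes
= 122070.3125 KB
BDP = 1000000000 bits (125000000 bytes)


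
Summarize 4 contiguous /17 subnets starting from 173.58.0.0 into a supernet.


Original prefix: /17
Number of subnets: 4 = 2^2
New prefix = 17 - 2 = 15
Supernet: 173.58.0.0/15


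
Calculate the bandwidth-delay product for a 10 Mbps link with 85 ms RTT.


BDP = bandwidth * RTT
= 10 Mbps * 85 ms
= 10 * 1e6 * 85 / 1000 bits
= 850000 bits
= 106250 bytes
= 103.7598 KB
BDP = 850000 bits (106250 bytes)


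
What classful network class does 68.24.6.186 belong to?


First octet: 68
Binary: 01000100
0xxxxxxx -> Class A (1-126)
Class A, default mask 255.0.0.0 (/8)


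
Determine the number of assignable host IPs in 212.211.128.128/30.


Host bits = 32 - 30 = 2
Total addresses = 2^2 = 4
Usable = total - 2 (network and broadcast)
Usable hosts: 2


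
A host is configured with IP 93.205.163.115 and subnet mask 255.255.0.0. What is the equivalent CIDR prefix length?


Binary: 11111111.11111111.00000000.00000000
Count leading 1s
Prefix: /16


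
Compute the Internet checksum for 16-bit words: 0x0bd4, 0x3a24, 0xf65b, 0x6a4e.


Sum all words (with carry folding):
+ 0x0bd4 = 0x0bd4
+ 0x3a24 = 0x45f8
+ 0xf65b = 0x3c54
+ 0x6a4e = 0xa6a2
One's complement: ~0xa6a2
Checksum = 0x595d


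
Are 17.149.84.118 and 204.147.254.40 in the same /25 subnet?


Mask: 255.255.255.128
17.149.84.118 AND mask = 17.149.84.0
204.147.254.40 AND mask = 204.147.254.0
No, different subnets (17.149.84.0 vs 204.147.254.0)


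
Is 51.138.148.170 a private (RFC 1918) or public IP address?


RFC 1918 private ranges:
  10.0.0.0/8 (10.0.0.0 - 10.255.255.255)
  172.16.0.0/12 (172.16.0.0 - 172.31.255.255)
  192.168.0.0/16 (192.168.0.0 - 192.168.255.255)
Public (not in any RFC 1918 range)


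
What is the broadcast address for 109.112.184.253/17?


Network: 109.112.128.0/17
Host bits = 15
Set all host bits to 1:
Broadcast: 109.112.255.255


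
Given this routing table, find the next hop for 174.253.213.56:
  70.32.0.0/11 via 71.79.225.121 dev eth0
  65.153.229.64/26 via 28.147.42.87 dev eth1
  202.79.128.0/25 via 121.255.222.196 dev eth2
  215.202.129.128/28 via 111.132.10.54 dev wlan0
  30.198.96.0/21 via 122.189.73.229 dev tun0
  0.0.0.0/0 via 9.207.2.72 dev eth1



Longest prefix match for 174.253.213.56:
  /11 70.32.0.0: no
  /26 65.153.229.64: no
  /25 202.79.128.0: no
  /28 215.202.129.128: no
  /21 30.198.96.0: no
  /0 0.0.0.0: MATCH
Selected: next-hop 9.207.2.72 via eth1 (matched /0)


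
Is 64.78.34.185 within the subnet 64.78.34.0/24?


Subnet network: 64.78.34.0
Test IP AND mask: 64.78.34.0
Yes, 64.78.34.185 is in 64.78.34.0/24


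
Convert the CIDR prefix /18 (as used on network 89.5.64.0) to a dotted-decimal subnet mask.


/18 means 18 network bits, 14 host bits
Binary: 11111111111111111100000000000000
Mask: 255.255.192.0


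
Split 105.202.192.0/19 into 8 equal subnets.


New prefix = 19 + 3 = 22
Each subnet has 1024 addresses
  105.202.192.0/22
  105.202.196.0/22
  105.202.200.0/22
  105.202.204.0/22
  105.202.208.0/22
  105.202.212.0/22
  105.202.216.0/22
  105.202.220.0/22
Subnets: 105.202.192.0/22, 105.202.196.0/22, 105.202.200.0/22, 105.202.204.0/22, 105.202.208.0/22, 105.202.212.0/22, 105.202.216.0/22, 105.202.220.0/22


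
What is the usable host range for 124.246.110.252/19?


Network: 124.246.96.0
Broadcast: 124.246.127.255
First usable = network + 1
Last usable = broadcast - 1
Range: 124.246.96.1 to 124.246.127.254


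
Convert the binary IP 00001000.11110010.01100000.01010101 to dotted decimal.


00001000 = 8
11110010 = 242
01100000 = 96
01010101 = 85
IP: 8.242.96.85


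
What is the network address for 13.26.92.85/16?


IP:   00001101.00011010.01011100.01010101
Mask: 11111111.11111111.00000000.00000000
AND operation:
Net:  00001101.00011010.00000000.00000000
Network: 13.26.0.0/16


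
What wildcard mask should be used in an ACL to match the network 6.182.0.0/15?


Subnet mask: 255.254.0.0
Wildcard = 255.255.255.255 - subnet mask
255 - 255 = 0
255 - 254 = 1
255 - 0 = 255
255 - 0 = 255
Wildcard: 0.1.255.255


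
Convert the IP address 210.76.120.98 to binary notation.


210 = 11010010
76 = 01001100
120 = 01111000
98 = 01100010
Binary: 11010010.01001100.01111000.01100010


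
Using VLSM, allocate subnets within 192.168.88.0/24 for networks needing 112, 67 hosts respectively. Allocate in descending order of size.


112 hosts -> /25 (126 usable): 192.168.88.0/25
67 hosts -> /25 (126 usable): 192.168.88.128/25
Allocation: 192.168.88.0/25 (112 hosts, 126 usable); 192.168.88.128/25 (67 hosts, 126 usable)


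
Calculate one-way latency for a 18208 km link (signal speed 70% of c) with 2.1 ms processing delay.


Speed = 0.7 * 3e5 km/s = 210000 km/s
Propagation delay = 18208 / 210000 = 0.0867 s = 86.7048 ms
Processing delay = 2.1 ms
Total one-way latency = 88.8048 ms


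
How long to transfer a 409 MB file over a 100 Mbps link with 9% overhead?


Effective throughput = 100 * (1 - 9/100) = 91 Mbps
File size in Mb = 409 * 8 = 3272 Mb
Time = 3272 / 91
Time = 35.956 seconds


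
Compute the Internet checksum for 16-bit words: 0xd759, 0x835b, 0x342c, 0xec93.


Sum all words (with carry folding):
+ 0xd759 = 0xd759
+ 0x835b = 0x5ab5
+ 0x342c = 0x8ee1
+ 0xec93 = 0x7b75
One's complement: ~0x7b75
Checksum = 0x848a


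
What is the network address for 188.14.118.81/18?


IP:   10111100.00001110.01110110.01010001
Mask: 11111111.11111111.11000000.00000000
AND operation:
Net:  10111100.00001110.01000000.00000000
Network: 188.14.64.0/18


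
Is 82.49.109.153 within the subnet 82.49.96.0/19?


Subnet network: 82.49.96.0
Test IP AND mask: 82.49.96.0
Yes, 82.49.109.153 is in 82.49.96.0/19


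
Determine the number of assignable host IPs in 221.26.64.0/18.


Host bits = 32 - 18 = 14
Total addresses = 2^14 = 16384
Usable = total - 2 (network and broadcast)
Usable hosts: 16382


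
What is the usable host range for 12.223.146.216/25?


Network: 12.223.146.128
Broadcast: 12.223.146.255
First usable = network + 1
Last usable = broadcast - 1
Range: 12.223.146.129 to 12.223.146.254


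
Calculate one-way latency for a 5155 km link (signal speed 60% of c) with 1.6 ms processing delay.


Speed = 0.6 * 3e5 km/s = 180000 km/s
Propagation delay = 5155 / 180000 = 0.0286 s = 28.6389 ms
Processing delay = 1.6 ms
Total one-way latency = 30.2389 ms


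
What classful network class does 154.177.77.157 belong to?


First octet: 154
Binary: 10011010
10xxxxxx -> Class B (128-191)
Class B, default mask 255.255.0.0 (/16)


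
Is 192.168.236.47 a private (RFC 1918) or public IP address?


RFC 1918 private ranges:
  10.0.0.0/8 (10.0.0.0 - 10.255.255.255)
  172.16.0.0/12 (172.16.0.0 - 172.31.255.255)
  192.168.0.0/16 (192.168.0.0 - 192.168.255.255)
Private (in 192.168.0.0/16)


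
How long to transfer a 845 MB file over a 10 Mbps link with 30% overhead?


Effective throughput = 10 * (1 - 30/100) = 7 Mbps
File size in Mb = 845 * 8 = 6760 Mb
Time = 6760 / 7
Time = 965.7143 seconds


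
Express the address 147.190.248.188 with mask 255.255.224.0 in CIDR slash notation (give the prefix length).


Binary: 11111111.11111111.11100000.00000000
Count leading 1s
Prefix: /19


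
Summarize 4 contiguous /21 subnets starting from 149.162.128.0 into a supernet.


Original prefix: /21
Number of subnets: 4 = 2^2
New prefix = 21 - 2 = 19
Supernet: 149.162.128.0/19


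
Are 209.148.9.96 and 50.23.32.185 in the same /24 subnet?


Mask: 255.255.255.0
209.148.9.96 AND mask = 209.148.9.0
50.23.32.185 AND mask = 50.23.32.0
No, different subnets (209.148.9.0 vs 50.23.32.0)


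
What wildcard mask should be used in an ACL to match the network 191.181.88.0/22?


Subnet mask: 255.255.252.0
Wildcard = 255.255.255.255 - subnet mask
255 - 255 = 0
255 - 255 = 0
255 - 252 = 3
255 - 0 = 255
Wildcard: 0.0.3.255


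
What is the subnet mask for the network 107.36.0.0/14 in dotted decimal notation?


/14 means 14 network bits, 18 host bits
Binary: 11111111111111000000000000000000
Mask: 255.252.0.0


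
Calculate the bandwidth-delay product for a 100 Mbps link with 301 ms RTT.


BDP = bandwidth * RTT
= 100 Mbps * 301 ms
= 100 * 1e6 * 301 / 1000 bits
= 30100000 bits
= 3762500 bytes
= 3674.3164 KB
BDP = 30100000 bits (3762500 bytes)


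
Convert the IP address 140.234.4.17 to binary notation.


140 = 10001100
234 = 11101010
4 = 00000100
17 = 00010001
Binary: 10001100.11101010.00000100.00010001


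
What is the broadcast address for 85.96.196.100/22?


Network: 85.96.196.0/22
Host bits = 10
Set all host bits to 1:
Broadcast: 85.96.199.255


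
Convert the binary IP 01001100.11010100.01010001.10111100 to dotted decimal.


01001100 = 76
11010100 = 212
01010001 = 81
10111100 = 188
IP: 76.212.81.188


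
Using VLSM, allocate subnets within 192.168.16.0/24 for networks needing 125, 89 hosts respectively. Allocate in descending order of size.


125 hosts -> /25 (126 usable): 192.168.16.0/25
89 hosts -> /25 (126 usable): 192.168.16.128/25
Allocation: 192.168.16.0/25 (125 hosts, 126 usable); 192.168.16.128/25 (89 hosts, 126 usable)


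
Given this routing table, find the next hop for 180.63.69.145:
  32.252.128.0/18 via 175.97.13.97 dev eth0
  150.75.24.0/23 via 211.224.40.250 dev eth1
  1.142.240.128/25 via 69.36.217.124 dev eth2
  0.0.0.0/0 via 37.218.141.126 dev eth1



Longest prefix match for 180.63.69.145:
  /18 32.252.128.0: no
  /23 150.75.24.0: no
  /25 1.142.240.128: no
  /0 0.0.0.0: MATCH
Selected: next-hop 37.218.141.126 via eth1 (matched /0)


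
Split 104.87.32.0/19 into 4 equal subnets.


New prefix = 19 + 2 = 21
Each subnet has 2048 addresses
  104.87.32.0/21
  104.87.40.0/21
  104.87.48.0/21
  104.87.56.0/21
Subnets: 104.87.32.0/21, 104.87.40.0/21, 104.87.48.0/21, 104.87.56.0/21


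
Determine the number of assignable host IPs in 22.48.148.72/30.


Host bits = 32 - 30 = 2
Total addresses = 2^2 = 4
Usable = total - 2 (network and broadcast)
Usable hosts: 2


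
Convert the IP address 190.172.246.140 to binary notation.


190 = 10111110
172 = 10101100
246 = 11110110
140 = 10001100
Binary: 10111110.10101100.11110110.10001100


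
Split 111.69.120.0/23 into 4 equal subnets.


New prefix = 23 + 2 = 25
Each subnet has 128 addresses
  111.69.120.0/25
  111.69.120.128/25
  111.69.121.0/25
  111.69.121.128/25
Subnets: 111.69.120.0/25, 111.69.120.128/25, 111.69.121.0/25, 111.69.121.128/25


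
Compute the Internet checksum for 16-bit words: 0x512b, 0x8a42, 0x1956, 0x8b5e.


Sum all words (with carry folding):
+ 0x512b = 0x512b
+ 0x8a42 = 0xdb6d
+ 0x1956 = 0xf4c3
+ 0x8b5e = 0x8022
One's complement: ~0x8022
Checksum = 0x7fdd


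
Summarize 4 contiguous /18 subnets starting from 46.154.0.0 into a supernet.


Original prefix: /18
Number of subnets: 4 = 2^2
New prefix = 18 - 2 = 16
Supernet: 46.154.0.0/16


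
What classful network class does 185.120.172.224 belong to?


First octet: 185
Binary: 10111001
10xxxxxx -> Class B (128-191)
Class B, default mask 255.255.0.0 (/16)


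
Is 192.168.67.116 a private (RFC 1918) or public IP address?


RFC 1918 private ranges:
  10.0.0.0/8 (10.0.0.0 - 10.255.255.255)
  172.16.0.0/12 (172.16.0.0 - 172.31.255.255)
  192.168.0.0/16 (192.168.0.0 - 192.168.255.255)
Private (in 192.168.0.0/16)


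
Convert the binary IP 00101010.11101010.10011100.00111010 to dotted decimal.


00101010 = 42
11101010 = 234
10011100 = 156
00111010 = 58
IP: 42.234.156.58


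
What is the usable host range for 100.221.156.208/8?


Network: 100.0.0.0
Broadcast: 100.255.255.255
First usable = network + 1
Last usable = broadcast - 1
Range: 100.0.0.1 to 100.255.255.254


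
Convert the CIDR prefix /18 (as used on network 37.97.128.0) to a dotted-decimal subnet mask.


/18 means 18 network bits, 14 host bits
Binary: 11111111111111111100000000000000
Mask: 255.255.192.0


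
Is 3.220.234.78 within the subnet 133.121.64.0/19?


Subnet network: 133.121.64.0
Test IP AND mask: 3.220.224.0
No, 3.220.234.78 is not in 133.121.64.0/19


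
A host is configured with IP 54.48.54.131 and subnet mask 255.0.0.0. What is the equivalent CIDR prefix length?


Binary: 11111111.00000000.00000000.00000000
Count leading 1s
Prefix: /8


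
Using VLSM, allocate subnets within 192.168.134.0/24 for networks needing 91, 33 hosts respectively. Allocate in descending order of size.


91 hosts -> /25 (126 usable): 192.168.134.0/25
33 hosts -> /26 (62 usable): 192.168.134.128/26
Allocation: 192.168.134.0/25 (91 hosts, 126 usable); 192.168.134.128/26 (33 hosts, 62 usable)


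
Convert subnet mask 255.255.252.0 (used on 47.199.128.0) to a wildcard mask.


Subnet mask: 255.255.252.0
Wildcard = 255.255.255.255 - subnet mask
255 - 255 = 0
255 - 255 = 0
255 - 252 = 3
255 - 0 = 255
Wildcard: 0.0.3.255


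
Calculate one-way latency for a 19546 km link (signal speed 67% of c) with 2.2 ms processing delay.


Speed = 0.67 * 3e5 km/s = 201000 km/s
Propagation delay = 19546 / 201000 = 0.0972 s = 97.2438 ms
Processing delay = 2.2 ms
Total one-way latency = 99.4438 ms


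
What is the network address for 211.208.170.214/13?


IP:   11010011.11010000.10101010.11010110
Mask: 11111111.11111000.00000000.00000000
AND operation:
Net:  11010011.11010000.00000000.00000000
Network: 211.208.0.0/13


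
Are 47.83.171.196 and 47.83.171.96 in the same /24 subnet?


Mask: 255.255.255.0
47.83.171.196 AND mask = 47.83.171.0
47.83.171.96 AND mask = 47.83.171.0
Yes, same subnet (47.83.171.0)


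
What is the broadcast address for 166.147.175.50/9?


Network: 166.128.0.0/9
Host bits = 23
Set all host bits to 1:
Broadcast: 166.255.255.255


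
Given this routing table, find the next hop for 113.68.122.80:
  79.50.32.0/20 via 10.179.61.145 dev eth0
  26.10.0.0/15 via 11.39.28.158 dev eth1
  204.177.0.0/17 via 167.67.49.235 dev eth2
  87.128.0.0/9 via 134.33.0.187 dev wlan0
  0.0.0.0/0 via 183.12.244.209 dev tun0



Longest prefix match for 113.68.122.80:
  /20 79.50.32.0: no
  /15 26.10.0.0: no
  /17 204.177.0.0: no
  /9 87.128.0.0: no
  /0 0.0.0.0: MATCH
Selected: next-hop 183.12.244.209 via tun0 (matched /0)


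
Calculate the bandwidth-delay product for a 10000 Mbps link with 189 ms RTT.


BDP = bandwidth * RTT
= 10000 Mbps * 189 ms
= 10000 * 1e6 * 189 / 1000 bits
= 1890000000 bits
= 236250000 bytes
= 230712.8906 KB
BDP = 1890000000 bits (236250000 bytes)


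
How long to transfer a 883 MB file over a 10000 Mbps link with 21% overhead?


Effective throughput = 10000 * (1 - 21/100) = 7900 Mbps
File size in Mb = 883 * 8 = 7064 Mb
Time = 7064 / 7900
Time = 0.8942 seconds


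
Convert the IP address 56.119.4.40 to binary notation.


56 = 00111000
119 = 01110111
4 = 00000100
40 = 00101000
Binary: 00111000.01110111.00000100.00101000


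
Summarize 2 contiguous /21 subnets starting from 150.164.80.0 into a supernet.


Original prefix: /21
Number of subnets: 2 = 2^1
New prefix = 21 - 1 = 20
Supernet: 150.164.80.0/20


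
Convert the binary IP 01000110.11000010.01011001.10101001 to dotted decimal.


01000110 = 70
11000010 = 194
01011001 = 89
10101001 = 169
IP: 70.194.89.169


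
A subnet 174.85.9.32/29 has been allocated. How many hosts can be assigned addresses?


Host bits = 32 - 29 = 3
Total addresses = 2^3 = 8
Usable = total - 2 (network and broadcast)
Usable hosts: 6


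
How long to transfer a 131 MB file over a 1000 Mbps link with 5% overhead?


Effective throughput = 1000 * (1 - 5/100) = 950 Mbps
File size in Mb = 131 * 8 = 1048 Mb
Time = 1048 / 950
Time = 1.1032 seconds


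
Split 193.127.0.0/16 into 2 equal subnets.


New prefix = 16 + 1 = 17
Each subnet has 32768 addresses
  193.127.0.0/17
  193.127.128.0/17
Subnets: 193.127.0.0/17, 193.127.128.0/17


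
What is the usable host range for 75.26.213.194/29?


Network: 75.26.213.192
Broadcast: 75.26.213.199
First usable = network + 1
Last usable = broadcast - 1
Range: 75.26.213.193 to 75.26.213.198


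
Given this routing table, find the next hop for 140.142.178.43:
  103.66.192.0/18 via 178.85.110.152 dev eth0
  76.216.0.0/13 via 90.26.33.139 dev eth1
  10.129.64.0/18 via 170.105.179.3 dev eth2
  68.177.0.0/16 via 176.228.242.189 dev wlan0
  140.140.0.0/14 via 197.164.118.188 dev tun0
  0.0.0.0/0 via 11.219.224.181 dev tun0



Longest prefix match for 140.142.178.43:
  /18 103.66.192.0: no
  /13 76.216.0.0: no
  /18 10.129.64.0: no
  /16 68.177.0.0: no
  /14 140.140.0.0: MATCH
  /0 0.0.0.0: MATCH
Selected: next-hop 197.164.118.188 via tun0 (matched /14)


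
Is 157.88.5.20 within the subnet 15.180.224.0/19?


Subnet network: 15.180.224.0
Test IP AND mask: 157.88.0.0
No, 157.88.5.20 is not in 15.180.224.0/19


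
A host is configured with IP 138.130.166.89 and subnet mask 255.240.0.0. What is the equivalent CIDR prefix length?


Binary: 11111111.11110000.00000000.00000000
Count leading 1s
Prefix: /12


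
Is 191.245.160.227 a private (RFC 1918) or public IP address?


RFC 1918 private ranges:
  10.0.0.0/8 (10.0.0.0 - 10.255.255.255)
  172.16.0.0/12 (172.16.0.0 - 172.31.255.255)
  192.168.0.0/16 (192.168.0.0 - 192.168.255.255)
Public (not in any RFC 1918 range)


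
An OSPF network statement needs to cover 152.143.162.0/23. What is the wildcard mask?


Subnet mask: 255.255.254.0
Wildcard = 255.255.255.255 - subnet mask
255 - 255 = 0
255 - 255 = 0
255 - 254 = 1
255 - 0 = 255
Wildcard: 0.0.1.255


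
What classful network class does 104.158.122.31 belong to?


First octet: 104
Binary: 01101000
0xxxxxxx -> Class A (1-126)
Class A, default mask 255.0.0.0 (/8)


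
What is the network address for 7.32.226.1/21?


IP:   00000111.00100000.11100010.00000001
Mask: 11111111.11111111.11111000.00000000
AND operation:
Net:  00000111.00100000.11100000.00000000
Network: 7.32.224.0/21


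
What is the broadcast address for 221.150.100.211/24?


Network: 221.150.100.0/24
Host bits = 8
Set all host bits to 1:
Broadcast: 221.150.100.255


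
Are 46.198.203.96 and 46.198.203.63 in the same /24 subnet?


Mask: 255.255.255.0
46.198.203.96 AND mask = 46.198.203.0
46.198.203.63 AND mask = 46.198.203.0
Yes, same subnet (46.198.203.0)


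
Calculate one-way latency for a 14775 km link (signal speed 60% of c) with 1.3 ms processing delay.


Speed = 0.6 * 3e5 km/s = 180000 km/s
Propagation delay = 14775 / 180000 = 0.0821 s = 82.0833 ms
Processing delay = 1.3 ms
Total one-way latency = 83.3833 ms


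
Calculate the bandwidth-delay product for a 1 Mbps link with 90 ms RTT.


BDP = bandwidth * RTT
= 1 Mbps * 90 ms
= 1 * 1e6 * 90 / 1000 bits
= 90000 bits
= 11250 bytes
= 10.9863 KB
BDP = 90000 bits (11250 bytes)


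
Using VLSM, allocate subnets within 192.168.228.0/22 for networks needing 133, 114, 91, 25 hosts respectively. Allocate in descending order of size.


133 hosts -> /24 (254 usable): 192.168.228.0/24
114 hosts -> /25 (126 usable): 192.168.229.0/25
91 hosts -> /25 (126 usable): 192.168.229.128/25
25 hosts -> /27 (30 usable): 192.168.230.0/27
Allocation: 192.168.228.0/24 (133 hosts, 254 usable); 192.168.229.0/25 (114 hosts, 126 usable); 192.168.229.128/25 (91 hosts, 126 usable); 192.168.230.0/27 (25 hosts, 30 usable)


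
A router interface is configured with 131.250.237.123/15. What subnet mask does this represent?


/15 means 15 network bits, 17 host bits
Binary: 11111111111111100000000000000000
Mask: 255.254.0.0


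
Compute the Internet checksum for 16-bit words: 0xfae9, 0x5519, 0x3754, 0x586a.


Sum all words (with carry folding):
+ 0xfae9 = 0xfae9
+ 0x5519 = 0x5003
+ 0x3754 = 0x8757
+ 0x586a = 0xdfc1
One's complement: ~0xdfc1
Checksum = 0x203e


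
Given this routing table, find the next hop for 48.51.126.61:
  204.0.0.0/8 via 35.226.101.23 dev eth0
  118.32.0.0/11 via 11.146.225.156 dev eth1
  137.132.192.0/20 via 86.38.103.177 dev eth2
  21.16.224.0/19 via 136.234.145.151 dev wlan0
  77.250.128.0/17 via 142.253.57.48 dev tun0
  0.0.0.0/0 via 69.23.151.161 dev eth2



Longest prefix match for 48.51.126.61:
  /8 204.0.0.0: no
  /11 118.32.0.0: no
  /20 137.132.192.0: no
  /19 21.16.224.0: no
  /17 77.250.128.0: no
  /0 0.0.0.0: MATCH
Selected: next-hop 69.23.151.161 via eth2 (matched /0)


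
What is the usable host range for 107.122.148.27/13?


Network: 107.120.0.0
Broadcast: 107.127.255.255
First usable = network + 1
Last usable = broadcast - 1
Range: 107.120.0.1 to 107.127.255.254


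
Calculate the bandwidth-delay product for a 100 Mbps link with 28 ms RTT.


BDP = bandwidth * RTT
= 100 Mbps * 28 ms
= 100 * 1e6 * 28 / 1000 bits
= 2800000 bits
= 350000 bytes
= 341.7969 KB
BDP = 2800000 bits (350000 bytes)


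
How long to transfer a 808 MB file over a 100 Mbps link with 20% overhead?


Effective throughput = 100 * (1 - 20/100) = 80 Mbps
File size in Mb = 808 * 8 = 6464 Mb
Time = 6464 / 80
Time = 80.8 seconds


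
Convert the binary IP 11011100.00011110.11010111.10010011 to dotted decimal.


11011100 = 220
00011110 = 30
11010111 = 215
10010011 = 147
IP: 220.30.215.147


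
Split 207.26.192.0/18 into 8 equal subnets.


New prefix = 18 + 3 = 21
Each subnet has 2048 addresses
  207.26.192.0/21
  207.26.200.0/21
  207.26.208.0/21
  207.26.216.0/21
  207.26.224.0/21
  207.26.232.0/21
  207.26.240.0/21
  207.26.248.0/21
Subnets: 207.26.192.0/21, 207.26.200.0/21, 207.26.208.0/21, 207.26.216.0/21, 207.26.224.0/21, 207.26.232.0/21, 207.26.240.0/21, 207.26.248.0/21


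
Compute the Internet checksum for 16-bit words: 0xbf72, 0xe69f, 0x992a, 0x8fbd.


Sum all words (with carry folding):
+ 0xbf72 = 0xbf72
+ 0xe69f = 0xa612
+ 0x992a = 0x3f3d
+ 0x8fbd = 0xcefa
One's complement: ~0xcefa
Checksum = 0x3105


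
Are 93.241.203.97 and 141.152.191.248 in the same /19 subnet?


Mask: 255.255.224.0
93.241.203.97 AND mask = 93.241.192.0
141.152.191.248 AND mask = 141.152.160.0
No, different subnets (93.241.192.0 vs 141.152.160.0)


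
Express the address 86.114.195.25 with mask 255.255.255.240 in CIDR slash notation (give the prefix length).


Binary: 11111111.11111111.11111111.11110000
Count leading 1s
Prefix: /28


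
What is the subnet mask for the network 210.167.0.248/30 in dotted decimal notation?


/30 means 30 network bits, 2 host bits
Binary: 11111111111111111111111111111100
Mask: 255.255.255.252


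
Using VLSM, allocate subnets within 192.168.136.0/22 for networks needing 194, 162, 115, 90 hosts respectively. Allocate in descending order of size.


194 hosts -> /24 (254 usable): 192.168.136.0/24
162 hosts -> /24 (254 usable): 192.168.137.0/24
115 hosts -> /25 (126 usable): 192.168.138.0/25
90 hosts -> /25 (126 usable): 192.168.138.128/25
Allocation: 192.168.136.0/24 (194 hosts, 254 usable); 192.168.137.0/24 (162 hosts, 254 usable); 192.168.138.0/25 (115 hosts, 126 usable); 192.168.138.128/25 (90 hosts, 126 usable)


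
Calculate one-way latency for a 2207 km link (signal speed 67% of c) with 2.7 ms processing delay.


Speed = 0.67 * 3e5 km/s = 201000 km/s
Propagation delay = 2207 / 201000 = 0.011 s = 10.9801 ms
Processing delay = 2.7 ms
Total one-way latency = 13.6801 ms


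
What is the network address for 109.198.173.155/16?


IP:   01101101.11000110.10101101.10011011
Mask: 11111111.11111111.00000000.00000000
AND operation:
Net:  01101101.11000110.00000000.00000000
Network: 109.198.0.0/16


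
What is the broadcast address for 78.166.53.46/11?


Network: 78.160.0.0/11
Host bits = 21
Set all host bits to 1:
Broadcast: 78.191.255.255


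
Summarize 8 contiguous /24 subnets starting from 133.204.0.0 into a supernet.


Original prefix: /24
Number of subnets: 8 = 2^3
New prefix = 24 - 3 = 21
Supernet: 133.204.0.0/21


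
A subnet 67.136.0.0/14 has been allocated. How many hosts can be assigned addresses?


Host bits = 32 - 14 = 18
Total addresses = 2^18 = 262144
Usable = total - 2 (network and broadcast)
Usable hosts: 262142


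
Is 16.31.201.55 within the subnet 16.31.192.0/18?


Subnet network: 16.31.192.0
Test IP AND mask: 16.31.192.0
Yes, 16.31.201.55 is in 16.31.192.0/18


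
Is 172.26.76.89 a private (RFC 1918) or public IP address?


RFC 1918 private ranges:
  10.0.0.0/8 (10.0.0.0 - 10.255.255.255)
  172.16.0.0/12 (172.16.0.0 - 172.31.255.255)
  192.168.0.0/16 (192.168.0.0 - 192.168.255.255)
Private (in 172.16.0.0/12)


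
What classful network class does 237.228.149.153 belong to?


First octet: 237
Binary: 11101101
1110xxxx -> Class D (224-239)
Class D (multicast), default mask N/A


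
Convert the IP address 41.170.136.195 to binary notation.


41 = 00101001
170 = 10101010
136 = 10001000
195 = 11000011
Binary: 00101001.10101010.10001000.11000011


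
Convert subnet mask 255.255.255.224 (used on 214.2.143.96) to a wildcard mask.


Subnet mask: 255.255.255.224
Wildcard = 255.255.255.255 - subnet mask
255 - 255 = 0
255 - 255 = 0
255 - 255 = 0
255 - 224 = 31
Wildcard: 0.0.0.31


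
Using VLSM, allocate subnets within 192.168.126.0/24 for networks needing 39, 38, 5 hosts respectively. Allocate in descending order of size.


39 hosts -> /26 (62 usable): 192.168.126.0/26
38 hosts -> /26 (62 usable): 192.168.126.64/26
5 hosts -> /29 (6 usable): 192.168.126.128/29
Allocation: 192.168.126.0/26 (39 hosts, 62 usable); 192.168.126.64/26 (38 hosts, 62 usable); 192.168.126.128/29 (5 hosts, 6 usable)


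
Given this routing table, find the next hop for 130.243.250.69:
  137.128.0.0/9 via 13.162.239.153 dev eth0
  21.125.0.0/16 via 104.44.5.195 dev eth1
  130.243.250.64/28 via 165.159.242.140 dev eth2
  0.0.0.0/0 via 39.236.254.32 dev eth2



Longest prefix match for 130.243.250.69:
  /9 137.128.0.0: no
  /16 21.125.0.0: no
  /28 130.243.250.64: MATCH
  /0 0.0.0.0: MATCH
Selected: next-hop 165.159.242.140 via eth2 (matched /28)


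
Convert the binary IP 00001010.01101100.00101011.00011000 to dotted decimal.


00001010 = 10
01101100 = 108
00101011 = 43
00011000 = 24
IP: 10.108.43.24


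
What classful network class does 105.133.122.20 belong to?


First octet: 105
Binary: 01101001
0xxxxxxx -> Class A (1-126)
Class A, default mask 255.0.0.0 (/8)


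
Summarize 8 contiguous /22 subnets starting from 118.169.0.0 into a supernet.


Original prefix: /22
Number of subnets: 8 = 2^3
New prefix = 22 - 3 = 19
Supernet: 118.169.0.0/19


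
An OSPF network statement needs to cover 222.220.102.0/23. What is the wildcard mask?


Subnet mask: 255.255.254.0
Wildcard = 255.255.255.255 - subnet mask
255 - 255 = 0
255 - 255 = 0
255 - 254 = 1
255 - 0 = 255
Wildcard: 0.0.1.255


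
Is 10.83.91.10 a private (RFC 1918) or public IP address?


RFC 1918 private ranges:
  10.0.0.0/8 (10.0.0.0 - 10.255.255.255)
  172.16.0.0/12 (172.16.0.0 - 172.31.255.255)
  192.168.0.0/16 (192.168.0.0 - 192.168.255.255)
Private (in 10.0.0.0/8)


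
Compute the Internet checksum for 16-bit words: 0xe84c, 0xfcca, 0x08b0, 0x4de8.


Sum all words (with carry folding):
+ 0xe84c = 0xe84c
+ 0xfcca = 0xe517
+ 0x08b0 = 0xedc7
+ 0x4de8 = 0x3bb0
One's complement: ~0x3bb0
Checksum = 0xc44f


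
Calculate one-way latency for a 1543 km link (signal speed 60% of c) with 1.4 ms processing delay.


Speed = 0.6 * 3e5 km/s = 180000 km/s
Propagation delay = 1543 / 180000 = 0.0086 s = 8.5722 ms
Processing delay = 1.4 ms
Total one-way latency = 9.9722 ms


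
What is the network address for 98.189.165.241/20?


IP:   01100010.10111101.10100101.11110001
Mask: 11111111.11111111.11110000.00000000
AND operation:
Net:  01100010.10111101.10100000.00000000
Network: 98.189.160.0/20


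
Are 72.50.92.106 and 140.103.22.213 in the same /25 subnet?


Mask: 255.255.255.128
72.50.92.106 AND mask = 72.50.92.0
140.103.22.213 AND mask = 140.103.22.128
No, different subnets (72.50.92.0 vs 140.103.22.128)


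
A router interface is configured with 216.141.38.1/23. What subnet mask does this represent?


/23 means 23 network bits, 9 host bits
Binary: 11111111111111111111111000000000
Mask: 255.255.254.0


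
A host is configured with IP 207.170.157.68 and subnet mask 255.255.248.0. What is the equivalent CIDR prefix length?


Binary: 11111111.11111111.11111000.00000000
Count leading 1s
Prefix: /21


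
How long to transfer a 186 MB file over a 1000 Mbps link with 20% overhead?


Effective throughput = 1000 * (1 - 20/100) = 800 Mbps
File size in Mb = 186 * 8 = 1488 Mb
Time = 1488 / 800
Time = 1.86 seconds


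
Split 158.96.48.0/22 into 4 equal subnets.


New prefix = 22 + 2 = 24
Each subnet has 256 addresses
  158.96.48.0/24
  158.96.49.0/24
  158.96.50.0/24
  158.96.51.0/24
Subnets: 158.96.48.0/24, 158.96.49.0/24, 158.96.50.0/24, 158.96.51.0/24


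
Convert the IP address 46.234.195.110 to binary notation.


46 = 00101110
234 = 11101010
195 = 11000011
110 = 01101110
Binary: 00101110.11101010.11000011.01101110


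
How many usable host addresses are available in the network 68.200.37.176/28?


Host bits = 32 - 28 = 4
Total addresses = 2^4 = 16
Usable = total - 2 (network and broadcast)
Usable hosts: 14


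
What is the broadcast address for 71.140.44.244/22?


Network: 71.140.44.0/22
Host bits = 10
Set all host bits to 1:
Broadcast: 71.140.47.255


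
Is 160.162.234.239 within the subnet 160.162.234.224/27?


Subnet network: 160.162.234.224
Test IP AND mask: 160.162.234.224
Yes, 160.162.234.239 is in 160.162.234.224/27


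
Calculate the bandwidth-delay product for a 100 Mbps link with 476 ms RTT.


BDP = bandwidth * RTT
= 100 Mbps * 476 ms
= 100 * 1e6 * 476 / 1000 bits
= 47600000 bits
= 5950000 bytes
= 5810.5469 KB
BDP = 47600000 bits (5950000 bytes)


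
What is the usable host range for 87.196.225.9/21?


Network: 87.196.224.0
Broadcast: 87.196.231.255
First usable = network + 1
Last usable = broadcast - 1
Range: 87.196.224.1 to 87.196.231.254


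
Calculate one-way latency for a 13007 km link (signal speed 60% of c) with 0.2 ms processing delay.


Speed = 0.6 * 3e5 km/s = 180000 km/s
Propagation delay = 13007 / 180000 = 0.0723 s = 72.2611 ms
Processing delay = 0.2 ms
Total one-way latency = 72.4611 ms
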